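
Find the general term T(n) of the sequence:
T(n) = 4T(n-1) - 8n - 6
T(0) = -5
First-order linear with linear forcing.
Homogeneous solution: T_h(n) = A·(4)^n.
Try particular T_p(n) = pn + q. Substituting:
  pn + q = 4(p(n-1) + q) - 8n - 6.
Matching the n-coefficient: p = 4p - 8 ⇒ p = \frac{8}{3}.
Matching constants: q = -4p + 4q - 6 ⇒ q = \frac{50}{9}.
General: T(n) = A·(4)^n + \frac{8 n}{3} + \frac{50}{9}.
Apply T(0) = -5: A + \frac{50}{9} = -5 ⇒ A = - \frac{95}{9}.
So T(n) = - \frac{95 \cdot 4^{n}}{9} + \frac{8 n}{3} + \frac{50}{9}.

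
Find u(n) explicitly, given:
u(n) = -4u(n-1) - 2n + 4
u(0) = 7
First-order linear with linear forcing.
Homogeneous solution: u_h(n) = A·(-4)^n.
Try particular u_p(n) = pn + q. Substituting:
  pn + q = -4(p(n-1) + q) - 2n + 4.
Matching the n-coefficient: p = -4p - 2 ⇒ p = - \frac{2}{5}.
Matching constants: q = 4p - 4q + 4 ⇒ q = \frac{12}{25}.
General: u(n) = A·(-4)^n - \frac{2 n}{5} + \frac{12}{25}.
Apply u(0) = 7: A + \frac{12}{25} = 7 ⇒ A = \frac{163}{25}.
So u(n) = \frac{163 \left(-4\right)^{n}}{25} - \frac{2 n}{5} + \frac{12}{25}.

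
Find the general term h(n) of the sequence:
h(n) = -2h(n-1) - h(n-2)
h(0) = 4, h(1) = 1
Characteristic equation: x² + 2x + 1 = 0, which is (x - (-1))².
Repeated root r = -1.
General solution: h(n) = (A + Bn)·(-1)^n.
From h(0) = 4: A = 4.
From h(1) = 1: (A + B)·(-1) = 1 ⇒ B = -5.
So h(n) = \left(4 - 5 n\right) \cdot (-1)^n.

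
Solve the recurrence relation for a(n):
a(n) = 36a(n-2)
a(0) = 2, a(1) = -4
Characteristic equation: x² - 36 = 0, which factors as (x - (6))(x - (-6)) = 0.
Roots r₁ = 6, r₂ = -6 (distinct).
General solution: a(n) = A·(6)^n + B·(-6)^n.
From a(0) = 2: A + B = 2.
From a(1) = -4: 6A - 6B = -4.
Solving: A = \frac{2}{3}, B = \frac{4}{3}.
So a(n) = \frac{4 \left(-6\right)^{n}}{3} + \frac{2 \cdot 6^{n}}{3}.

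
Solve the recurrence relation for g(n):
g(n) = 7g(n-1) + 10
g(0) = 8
First-order linear non-homogeneous.
Homogeneous solution: g_h(n) = A·(7)^n.
Try constant particular solution g_p = K: K = 7K + 10 ⇒ K = - \frac{5}{3}.
General: g(n) = A·(7)^n - \frac{5}{3}.
Apply g(0) = 8: A - \frac{5}{3} = 8 ⇒ A = \frac{29}{3}.
So g(n) = \frac{29 \cdot 7^{n}}{3} - \frac{5}{3}.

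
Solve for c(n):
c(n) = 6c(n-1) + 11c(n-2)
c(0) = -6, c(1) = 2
Characteristic equation: x² - 6x - 11 = 0.
Discriminant Δ = (6)² + 4·(11) = 80.
Roots r₁,₂ = (6 ± √80)/2, so r₁ = 3 + 2 \sqrt{5}, r₂ = 3 - 2 \sqrt{5}.
General solution: c(n) = A·r₁^n + B·r₂^n.
From the initial conditions, A + B = -6 and r₁A + r₂B = 2.
Since r₁ - r₂ = √80: A = (2 - (-6)r₂)/√80 = -3 + \sqrt{5}, and B = -6 - A = -3 - \sqrt{5}.
So c(n) = \left(-3 + \sqrt{5}\right)\left(3 + 2 \sqrt{5}\right)^n + \left(-3 - \sqrt{5}\right)\left(3 - 2 \sqrt{5}\right)^n.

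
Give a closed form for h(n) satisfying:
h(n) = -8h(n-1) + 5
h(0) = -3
First-order linear non-homogeneous.
Homogeneous solution: h_h(n) = A·(-8)^n.
Try constant particular solution h_p = K: K = -8K + 5 ⇒ K = \frac{5}{9}.
General: h(n) = A·(-8)^n + \frac{5}{9}.
Apply h(0) = -3: A + \frac{5}{9} = -3 ⇒ A = - \frac{32}{9}.
So h(n) = \frac{5}{9} - \frac{32 \left(-8\right)^{n}}{9}.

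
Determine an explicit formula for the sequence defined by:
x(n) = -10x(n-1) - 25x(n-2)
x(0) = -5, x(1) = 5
Characteristic equation: x² + 10x + 25 = 0, which is (x - (-5))².
Repeated root r = -5.
General solution: x(n) = (A + Bn)·(-5)^n.
From x(0) = -5: A = -5.
From x(1) = 5: (A + B)·(-5) = 5 ⇒ B = 4.
So x(n) = \left(4 n - 5\right) \cdot (-5)^n.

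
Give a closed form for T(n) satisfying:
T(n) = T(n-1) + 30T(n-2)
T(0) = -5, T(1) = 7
Characteristic equation: x² - x - 30 = 0, which factors as (x - (6))(x - (-5)) = 0.
Roots r₁ = 6, r₂ = -5 (distinct).
General solution: T(n) = A·(6)^n + B·(-5)^n.
From T(0) = -5: A + B = -5.
From T(1) = 7: 6A - 5B = 7.
Solving: A = - \frac{18}{11}, B = - \frac{37}{11}.
So T(n) = - \frac{37 \left(-5\right)^{n}}{11} - \frac{18 \cdot 6^{n}}{11}.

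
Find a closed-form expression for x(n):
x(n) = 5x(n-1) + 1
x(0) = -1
First-order linear non-homogeneous.
Homogeneous solution: x_h(n) = A·(5)^n.
Try constant particular solution x_p = K: K = 5K + 1 ⇒ K = - \frac{1}{4}.
General: x(n) = A·(5)^n - \frac{1}{4}.
Apply x(0) = -1: A - \frac{1}{4} = -1 ⇒ A = - \frac{3}{4}.
So x(n) = - \frac{3 \cdot 5^{n}}{4} - \frac{1}{4}.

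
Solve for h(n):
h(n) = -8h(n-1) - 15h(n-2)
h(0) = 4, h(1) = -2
Characteristic equation: x² + 8x + 15 = 0, which factors as (x - (-5))(x - (-3)) = 0.
Roots r₁ = -5, r₂ = -3 (distinct).
General solution: h(n) = A·(-5)^n + B·(-3)^n.
From h(0) = 4: A + B = 4.
From h(1) = -2: -5A - 3B = -2.
Solving: A = -5, B = 9.
So h(n) = 9 \left(-3\right)^{n} - 5 \left(-5\right)^{n}.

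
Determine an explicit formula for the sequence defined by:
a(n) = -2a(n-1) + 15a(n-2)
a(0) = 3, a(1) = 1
Characteristic equation: x² + 2x - 15 = 0, which factors as (x - (-5))(x - (3)) = 0.
Roots r₁ = -5, r₂ = 3 (distinct).
General solution: a(n) = A·(-5)^n + B·(3)^n.
From a(0) = 3: A + B = 3.
From a(1) = 1: -5A + 3B = 1.
Solving: A = 1, B = 2.
So a(n) = \left(-5\right)^{n} + 2 \cdot 3^{n}.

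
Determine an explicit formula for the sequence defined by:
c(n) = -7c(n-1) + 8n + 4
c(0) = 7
First-order linear with linear forcing.
Homogeneous solution: c_h(n) = A·(-7)^n.
Try particular c_p(n) = pn + q. Substituting:
  pn + q = -7(p(n-1) + q) + 8n + 4.
Matching the n-coefficient: p = -7p + 8 ⇒ p = 1.
Matching constants: q = 7p - 7q + 4 ⇒ q = \frac{11}{8}.
General: c(n) = A·(-7)^n + n + \frac{11}{8}.
Apply c(0) = 7: A + \frac{11}{8} = 7 ⇒ A = \frac{45}{8}.
So c(n) = \frac{45 \left(-7\right)^{n}}{8} + n + \frac{11}{8}.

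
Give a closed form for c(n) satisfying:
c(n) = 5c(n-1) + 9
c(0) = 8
First-order linear non-homogeneous.
Homogeneous solution: c_h(n) = A·(5)^n.
Try constant particular solution c_p = K: K = 5K + 9 ⇒ K = - \frac{9}{4}.
General: c(n) = A·(5)^n - \frac{9}{4}.
Apply c(0) = 8: A - \frac{9}{4} = 8 ⇒ A = \frac{41}{4}.
So c(n) = \frac{41 \cdot 5^{n}}{4} - \frac{9}{4}.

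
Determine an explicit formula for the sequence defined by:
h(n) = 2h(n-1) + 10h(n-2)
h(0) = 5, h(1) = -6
Characteristic equation: x² - 2x - 10 = 0.
Discriminant Δ = (2)² + 4·(10) = 44.
Roots r₁,₂ = (2 ± √44)/2, so r₁ = 1 + \sqrt{11}, r₂ = 1 - \sqrt{11}.
General solution: h(n) = A·r₁^n + B·r₂^n.
From the initial conditions, A + B = 5 and r₁A + r₂B = -6.
Since r₁ - r₂ = √44: A = (-6 - (5)r₂)/√44 = \frac{5}{2} - \frac{\sqrt{11}}{2}, and B = 5 - A = \frac{\sqrt{11}}{2} + \frac{5}{2}.
So h(n) = \left(\frac{5}{2} - \frac{\sqrt{11}}{2}\right)\left(1 + \sqrt{11}\right)^n + \left(\frac{\sqrt{11}}{2} + \frac{5}{2}\right)\left(1 - \sqrt{11}\right)^n.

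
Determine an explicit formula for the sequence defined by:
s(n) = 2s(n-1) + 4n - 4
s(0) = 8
First-order linear with linear forcing.
Homogeneous solution: s_h(n) = A·(2)^n.
Try particular s_p(n) = pn + q. Substituting:
  pn + q = 2(p(n-1) + q) + 4n - 4.
Matching the n-coefficient: p = 2p + 4 ⇒ p = -4.
Matching constants: q = -2p + 2q - 4 ⇒ q = -4.
General: s(n) = A·(2)^n - 4 n - 4.
Apply s(0) = 8: A - 4 = 8 ⇒ A = 12.
So s(n) = 12 \cdot 2^{n} - 4 n - 4.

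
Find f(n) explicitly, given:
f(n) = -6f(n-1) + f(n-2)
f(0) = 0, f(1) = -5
Characteristic equation: x² + 6x - 1 = 0.
Discriminant Δ = (-6)² + 4·(1) = 40.
Roots r₁,₂ = (-6 ± √40)/2, so r₁ = -3 + \sqrt{10}, r₂ = - \sqrt{10} - 3.
General solution: f(n) = A·r₁^n + B·r₂^n.
From the initial conditions, A + B = 0 and r₁A + r₂B = -5.
Since r₁ - r₂ = √40: A = (-5 - (0)r₂)/√40 = - \frac{\sqrt{10}}{4}, and B = 0 - A = \frac{\sqrt{10}}{4}.
So f(n) = \left(- \frac{\sqrt{10}}{4}\right)\left(-3 + \sqrt{10}\right)^n + \left(\frac{\sqrt{10}}{4}\right)\left(- \sqrt{10} - 3\right)^n.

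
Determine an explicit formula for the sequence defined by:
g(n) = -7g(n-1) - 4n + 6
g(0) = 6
First-order linear with linear forcing.
Homogeneous solution: g_h(n) = A·(-7)^n.
Try particular g_p(n) = pn + q. Substituting:
  pn + q = -7(p(n-1) + q) - 4n + 6.
Matching the n-coefficient: p = -7p - 4 ⇒ p = - \frac{1}{2}.
Matching constants: q = 7p - 7q + 6 ⇒ q = \frac{5}{16}.
General: g(n) = A·(-7)^n - \frac{n}{2} + \frac{5}{16}.
Apply g(0) = 6: A + \frac{5}{16} = 6 ⇒ A = \frac{91}{16}.
So g(n) = \frac{91 \left(-7\right)^{n}}{16} - \frac{n}{2} + \frac{5}{16}.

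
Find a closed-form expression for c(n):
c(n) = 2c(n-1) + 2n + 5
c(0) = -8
First-order linear with linear forcing.
Homogeneous solution: c_h(n) = A·(2)^n.
Try particular c_p(n) = pn + q. Substituting:
  pn + q = 2(p(n-1) + q) + 2n + 5.
Matching the n-coefficient: p = 2p + 2 ⇒ p = -2.
Matching constants: q = -2p + 2q + 5 ⇒ q = -9.
General: c(n) = A·(2)^n - 2 n - 9.
Apply c(0) = -8: A - 9 = -8 ⇒ A = 1.
So c(n) = 2^{n} - 2 n - 9.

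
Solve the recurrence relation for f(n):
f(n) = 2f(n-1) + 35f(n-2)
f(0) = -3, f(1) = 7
Characteristic equation: x² - 2x - 35 = 0, which factors as (x - (-5))(x - (7)) = 0.
Roots r₁ = -5, r₂ = 7 (distinct).
General solution: f(n) = A·(-5)^n + B·(7)^n.
From f(0) = -3: A + B = -3.
From f(1) = 7: -5A + 7B = 7.
Solving: A = - \frac{7}{3}, B = - \frac{2}{3}.
So f(n) = - \frac{7 \left(-5\right)^{n}}{3} - \frac{2 \cdot 7^{n}}{3}.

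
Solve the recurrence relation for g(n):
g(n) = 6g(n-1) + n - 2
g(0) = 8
First-order linear with linear forcing.
Homogeneous solution: g_h(n) = A·(6)^n.
Try particular g_p(n) = pn + q. Substituting:
  pn + q = 6(p(n-1) + q) + n - 2.
Matching the n-coefficient: p = 6p + 1 ⇒ p = - \frac{1}{5}.
Matching constants: q = -6p + 6q - 2 ⇒ q = \frac{4}{25}.
General: g(n) = A·(6)^n - \frac{n}{5} + \frac{4}{25}.
Apply g(0) = 8: A + \frac{4}{25} = 8 ⇒ A = \frac{196}{25}.
So g(n) = \frac{196 \cdot 6^{n}}{25} - \frac{n}{5} + \frac{4}{25}.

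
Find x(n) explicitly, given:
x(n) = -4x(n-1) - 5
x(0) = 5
First-order linear non-homogeneous.
Homogeneous solution: x_h(n) = A·(-4)^n.
Try constant particular solution x_p = K: K = -4K - 5 ⇒ K = -1.
General: x(n) = A·(-4)^n - 1.
Apply x(0) = 5: A - 1 = 5 ⇒ A = 6.
So x(n) = 6 \left(-4\right)^{n} - 1.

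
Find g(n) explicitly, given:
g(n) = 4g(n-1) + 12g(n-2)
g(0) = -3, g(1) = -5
Characteristic equation: x² - 4x - 12 = 0, which factors as (x - (6))(x - (-2)) = 0.
Roots r₁ = 6, r₂ = -2 (distinct).
General solution: g(n) = A·(6)^n + B·(-2)^n.
From g(0) = -3: A + B = -3.
From g(1) = -5: 6A - 2B = -5.
Solving: A = - \frac{11}{8}, B = - \frac{13}{8}.
So g(n) = - \frac{13 \left(-2\right)^{n}}{8} - \frac{11 \cdot 6^{n}}{8}.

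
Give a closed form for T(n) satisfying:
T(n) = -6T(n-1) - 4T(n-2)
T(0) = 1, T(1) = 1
Characteristic equation: x² + 6x + 4 = 0.
Discriminant Δ = (-6)² + 4·(-4) = 20.
Roots r₁,₂ = (-6 ± √20)/2, so r₁ = -3 + \sqrt{5}, r₂ = -3 - \sqrt{5}.
General solution: T(n) = A·r₁^n + B·r₂^n.
From the initial conditions, A + B = 1 and r₁A + r₂B = 1.
Since r₁ - r₂ = √20: A = (1 - (1)r₂)/√20 = \frac{1}{2} + \frac{2 \sqrt{5}}{5}, and B = 1 - A = \frac{1}{2} - \frac{2 \sqrt{5}}{5}.
So T(n) = \left(\frac{1}{2} + \frac{2 \sqrt{5}}{5}\right)\left(-3 + \sqrt{5}\right)^n + \left(\frac{1}{2} - \frac{2 \sqrt{5}}{5}\right)\left(-3 - \sqrt{5}\right)^n.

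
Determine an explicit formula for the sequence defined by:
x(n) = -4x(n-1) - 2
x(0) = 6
First-order linear non-homogeneous.
Homogeneous solution: x_h(n) = A·(-4)^n.
Try constant particular solution x_p = K: K = -4K - 2 ⇒ K = - \frac{2}{5}.
General: x(n) = A·(-4)^n - \frac{2}{5}.
Apply x(0) = 6: A - \frac{2}{5} = 6 ⇒ A = \frac{32}{5}.
So x(n) = \frac{32 \left(-4\right)^{n}}{5} - \frac{2}{5}.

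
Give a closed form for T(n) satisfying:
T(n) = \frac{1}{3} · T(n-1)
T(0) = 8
Pure geometric recurrence with ratio \frac{1}{3}.
By induction T(n) = T(0) · (\frac{1}{3})^n = 8 \cdot 3^{- n}.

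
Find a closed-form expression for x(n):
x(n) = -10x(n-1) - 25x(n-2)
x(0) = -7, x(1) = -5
Characteristic equation: x² + 10x + 25 = 0, which is (x - (-5))².
Repeated root r = -5.
General solution: x(n) = (A + Bn)·(-5)^n.
From x(0) = -7: A = -7.
From x(1) = -5: (A + B)·(-5) = -5 ⇒ B = 8.
So x(n) = \left(8 n - 7\right) \cdot (-5)^n.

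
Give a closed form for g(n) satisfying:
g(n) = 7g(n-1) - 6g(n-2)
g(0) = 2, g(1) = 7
Characteristic equation: x² - 7x + 6 = 0, which factors as (x - (1))(x - (6)) = 0.
Roots r₁ = 1, r₂ = 6 (distinct).
General solution: g(n) = A·(1)^n + B·(6)^n.
From g(0) = 2: A + B = 2.
From g(1) = 7: A + 6B = 7.
Solving: A = 1, B = 1.
So g(n) = 6^{n} + 1.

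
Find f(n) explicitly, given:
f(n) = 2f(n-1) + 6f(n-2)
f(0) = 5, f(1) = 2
Characteristic equation: x² - 2x - 6 = 0.
Discriminant Δ = (2)² + 4·(6) = 28.
Roots r₁,₂ = (2 ± √28)/2, so r₁ = 1 + \sqrt{7}, r₂ = 1 - \sqrt{7}.
General solution: f(n) = A·r₁^n + B·r₂^n.
From the initial conditions, A + B = 5 and r₁A + r₂B = 2.
Since r₁ - r₂ = √28: A = (2 - (5)r₂)/√28 = \frac{5}{2} - \frac{3 \sqrt{7}}{14}, and B = 5 - A = \frac{3 \sqrt{7}}{14} + \frac{5}{2}.
So f(n) = \left(\frac{5}{2} - \frac{3 \sqrt{7}}{14}\right)\left(1 + \sqrt{7}\right)^n + \left(\frac{3 \sqrt{7}}{14} + \frac{5}{2}\right)\left(1 - \sqrt{7}\right)^n.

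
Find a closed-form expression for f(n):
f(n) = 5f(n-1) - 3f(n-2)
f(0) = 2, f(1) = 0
Characteristic equation: x² - 5x + 3 = 0.
Discriminant Δ = (5)² + 4·(-3) = 13.
Roots r₁,₂ = (5 ± √13)/2, so r₁ = \frac{\sqrt{13}}{2} + \frac{5}{2}, r₂ = \frac{5}{2} - \frac{\sqrt{13}}{2}.
General solution: f(n) = A·r₁^n + B·r₂^n.
From the initial conditions, A + B = 2 and r₁A + r₂B = 0.
Since r₁ - r₂ = √13: A = (0 - (2)r₂)/√13 = 1 - \frac{5 \sqrt{13}}{13}, and B = 2 - A = 1 + \frac{5 \sqrt{13}}{13}.
So f(n) = \left(1 - \frac{5 \sqrt{13}}{13}\right)\left(\frac{\sqrt{13}}{2} + \frac{5}{2}\right)^n + \left(1 + \frac{5 \sqrt{13}}{13}\right)\left(\frac{5}{2} - \frac{\sqrt{13}}{2}\right)^n.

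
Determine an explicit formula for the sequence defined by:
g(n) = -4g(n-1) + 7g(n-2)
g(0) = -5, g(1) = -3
Characteristic equation: x² + 4x - 7 = 0.
Discriminant Δ = (-4)² + 4·(7) = 44.
Roots r₁,₂ = (-4 ± √44)/2, so r₁ = -2 + \sqrt{11}, r₂ = - \sqrt{11} - 2.
General solution: g(n) = A·r₁^n + B·r₂^n.
From the initial conditions, A + B = -5 and r₁A + r₂B = -3.
Since r₁ - r₂ = √44: A = (-3 - (-5)r₂)/√44 = - \frac{5}{2} - \frac{13 \sqrt{11}}{22}, and B = -5 - A = - \frac{5}{2} + \frac{13 \sqrt{11}}{22}.
So g(n) = \left(- \frac{5}{2} - \frac{13 \sqrt{11}}{22}\right)\left(-2 + \sqrt{11}\right)^n + \left(- \frac{5}{2} + \frac{13 \sqrt{11}}{22}\right)\left(- \sqrt{11} - 2\right)^n.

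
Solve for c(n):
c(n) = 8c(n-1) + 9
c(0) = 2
First-order linear non-homogeneous.
Homogeneous solution: c_h(n) = A·(8)^n.
Try constant particular solution c_p = K: K = 8K + 9 ⇒ K = - \frac{9}{7}.
General: c(n) = A·(8)^n - \frac{9}{7}.
Apply c(0) = 2: A - \frac{9}{7} = 2 ⇒ A = \frac{23}{7}.
So c(n) = \frac{23 \cdot 8^{n}}{7} - \frac{9}{7}.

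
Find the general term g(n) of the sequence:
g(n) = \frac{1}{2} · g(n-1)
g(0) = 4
Pure geometric recurrence with ratio \frac{1}{2}.
By induction g(n) = g(0) · (\frac{1}{2})^n = 4 \cdot 2^{- n}.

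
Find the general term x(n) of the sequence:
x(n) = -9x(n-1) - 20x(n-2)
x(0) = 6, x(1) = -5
Characteristic equation: x² + 9x + 20 = 0, which factors as (x - (-5))(x - (-4)) = 0.
Roots r₁ = -5, r₂ = -4 (distinct).
General solution: x(n) = A·(-5)^n + B·(-4)^n.
From x(0) = 6: A + B = 6.
From x(1) = -5: -5A - 4B = -5.
Solving: A = -19, B = 25.
So x(n) = 25 \left(-4\right)^{n} - 19 \left(-5\right)^{n}.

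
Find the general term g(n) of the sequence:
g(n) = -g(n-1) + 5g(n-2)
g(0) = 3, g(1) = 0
Characteristic equation: x² + x - 5 = 0.
Discriminant Δ = (-1)² + 4·(5) = 21.
Roots r₁,₂ = (-1 ± √21)/2, so r₁ = - \frac{1}{2} + \frac{\sqrt{21}}{2}, r₂ = - \frac{\sqrt{21}}{2} - \frac{1}{2}.
General solution: g(n) = A·r₁^n + B·r₂^n.
From the initial conditions, A + B = 3 and r₁A + r₂B = 0.
Since r₁ - r₂ = √21: A = (0 - (3)r₂)/√21 = \frac{\sqrt{21}}{14} + \frac{3}{2}, and B = 3 - A = \frac{3}{2} - \frac{\sqrt{21}}{14}.
So g(n) = \left(\frac{\sqrt{21}}{14} + \frac{3}{2}\right)\left(- \frac{1}{2} + \frac{\sqrt{21}}{2}\right)^n + \left(\frac{3}{2} - \frac{\sqrt{21}}{14}\right)\left(- \frac{\sqrt{21}}{2} - \frac{1}{2}\right)^n.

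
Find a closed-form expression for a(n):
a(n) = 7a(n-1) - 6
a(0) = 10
First-order linear non-homogeneous.
Homogeneous solution: a_h(n) = A·(7)^n.
Try constant particular solution a_p = K: K = 7K - 6 ⇒ K = 1.
General: a(n) = A·(7)^n + 1.
Apply a(0) = 10: A + 1 = 10 ⇒ A = 9.
So a(n) = 9 \cdot 7^{n} + 1.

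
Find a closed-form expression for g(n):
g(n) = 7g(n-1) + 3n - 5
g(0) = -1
First-order linear with linear forcing.
Homogeneous solution: g_h(n) = A·(7)^n.
Try particular g_p(n) = pn + q. Substituting:
  pn + q = 7(p(n-1) + q) + 3n - 5.
Matching the n-coefficient: p = 7p + 3 ⇒ p = - \frac{1}{2}.
Matching constants: q = -7p + 7q - 5 ⇒ q = \frac{1}{4}.
General: g(n) = A·(7)^n - \frac{n}{2} + \frac{1}{4}.
Apply g(0) = -1: A + \frac{1}{4} = -1 ⇒ A = - \frac{5}{4}.
So g(n) = - \frac{5 \cdot 7^{n}}{4} - \frac{n}{2} + \frac{1}{4}.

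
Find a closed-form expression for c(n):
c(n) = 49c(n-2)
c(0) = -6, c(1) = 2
Characteristic equation: x² - 49 = 0, which factors as (x - (-7))(x - (7)) = 0.
Roots r₁ = -7, r₂ = 7 (distinct).
General solution: c(n) = A·(-7)^n + B·(7)^n.
From c(0) = -6: A + B = -6.
From c(1) = 2: -7A + 7B = 2.
Solving: A = - \frac{22}{7}, B = - \frac{20}{7}.
So c(n) = - \frac{22 \left(-7\right)^{n}}{7} - \frac{20 \cdot 7^{n}}{7}.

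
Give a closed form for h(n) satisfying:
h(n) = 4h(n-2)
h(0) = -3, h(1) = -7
Characteristic equation: x² - 4 = 0, which factors as (x - (2))(x - (-2)) = 0.
Roots r₁ = 2, r₂ = -2 (distinct).
General solution: h(n) = A·(2)^n + B·(-2)^n.
From h(0) = -3: A + B = -3.
From h(1) = -7: 2A - 2B = -7.
Solving: A = - \frac{13}{4}, B = \frac{1}{4}.
So h(n) = \frac{\left(-2\right)^{n}}{4} - \frac{13 \cdot 2^{n}}{4}.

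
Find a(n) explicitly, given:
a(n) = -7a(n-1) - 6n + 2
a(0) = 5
First-order linear with linear forcing.
Homogeneous solution: a_h(n) = A·(-7)^n.
Try particular a_p(n) = pn + q. Substituting:
  pn + q = -7(p(n-1) + q) - 6n + 2.
Matching the n-coefficient: p = -7p - 6 ⇒ p = - \frac{3}{4}.
Matching constants: q = 7p - 7q + 2 ⇒ q = - \frac{13}{32}.
General: a(n) = A·(-7)^n - \frac{3 n}{4} - \frac{13}{32}.
Apply a(0) = 5: A - \frac{13}{32} = 5 ⇒ A = \frac{173}{32}.
So a(n) = \frac{173 \left(-7\right)^{n}}{32} - \frac{3 n}{4} - \frac{13}{32}.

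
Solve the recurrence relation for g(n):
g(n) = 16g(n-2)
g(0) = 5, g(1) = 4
Characteristic equation: x² - 16 = 0, which factors as (x - (4))(x - (-4)) = 0.
Roots r₁ = 4, r₂ = -4 (distinct).
General solution: g(n) = A·(4)^n + B·(-4)^n.
From g(0) = 5: A + B = 5.
From g(1) = 4: 4A - 4B = 4.
Solving: A = 3, B = 2.
So g(n) = 2 \left(-4\right)^{n} + 3 \cdot 4^{n}.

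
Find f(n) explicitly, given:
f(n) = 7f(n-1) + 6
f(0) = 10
First-order linear non-homogeneous.
Homogeneous solution: f_h(n) = A·(7)^n.
Try constant particular solution f_p = K: K = 7K + 6 ⇒ K = -1.
General: f(n) = A·(7)^n - 1.
Apply f(0) = 10: A - 1 = 10 ⇒ A = 11.
So f(n) = 11 \cdot 7^{n} - 1.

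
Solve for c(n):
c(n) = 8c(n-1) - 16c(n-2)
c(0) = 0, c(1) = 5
Characteristic equation: x² - 8x + 16 = 0, which is (x - (4))².
Repeated root r = 4.
General solution: c(n) = (A + Bn)·(4)^n.
From c(0) = 0: A = 0.
From c(1) = 5: (A + B)·(4) = 5 ⇒ B = \frac{5}{4}.
So c(n) = \left(\frac{5 n}{4}\right) \cdot (4)^n.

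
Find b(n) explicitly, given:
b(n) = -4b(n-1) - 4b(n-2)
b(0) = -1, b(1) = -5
Characteristic equation: x² + 4x + 4 = 0, which is (x - (-2))².
Repeated root r = -2.
General solution: b(n) = (A + Bn)·(-2)^n.
From b(0) = -1: A = -1.
From b(1) = -5: (A + B)·(-2) = -5 ⇒ B = \frac{7}{2}.
So b(n) = \left(\frac{7 n}{2} - 1\right) \cdot (-2)^n.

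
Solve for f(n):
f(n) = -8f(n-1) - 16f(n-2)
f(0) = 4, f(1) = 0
Characteristic equation: x² + 8x + 16 = 0, which is (x - (-4))².
Repeated root r = -4.
General solution: f(n) = (A + Bn)·(-4)^n.
From f(0) = 4: A = 4.
From f(1) = 0: (A + B)·(-4) = 0 ⇒ B = -4.
So f(n) = \left(4 - 4 n\right) \cdot (-4)^n.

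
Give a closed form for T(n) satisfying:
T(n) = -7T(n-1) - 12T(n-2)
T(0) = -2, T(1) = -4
Characteristic equation: x² + 7x + 12 = 0, which factors as (x - (-4))(x - (-3)) = 0.
Roots r₁ = -4, r₂ = -3 (distinct).
General solution: T(n) = A·(-4)^n + B·(-3)^n.
From T(0) = -2: A + B = -2.
From T(1) = -4: -4A - 3B = -4.
Solving: A = 10, B = -12.
So T(n) = - 12 \left(-3\right)^{n} + 10 \left(-4\right)^{n}.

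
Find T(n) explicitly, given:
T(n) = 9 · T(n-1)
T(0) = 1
Pure geometric recurrence with ratio 9.
By induction T(n) = T(0) · (9)^n = 9^{n}.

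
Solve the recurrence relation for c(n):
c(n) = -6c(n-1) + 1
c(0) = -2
First-order linear non-homogeneous.
Homogeneous solution: c_h(n) = A·(-6)^n.
Try constant particular solution c_p = K: K = -6K + 1 ⇒ K = \frac{1}{7}.
General: c(n) = A·(-6)^n + \frac{1}{7}.
Apply c(0) = -2: A + \frac{1}{7} = -2 ⇒ A = - \frac{15}{7}.
So c(n) = \frac{1}{7} - \frac{15 \left(-6\right)^{n}}{7}.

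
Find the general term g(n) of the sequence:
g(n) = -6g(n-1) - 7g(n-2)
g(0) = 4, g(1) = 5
Characteristic equation: x² + 6x + 7 = 0.
Discriminant Δ = (-6)² + 4·(-7) = 8.
Roots r₁,₂ = (-6 ± √8)/2, so r₁ = -3 + \sqrt{2}, r₂ = -3 - \sqrt{2}.
General solution: g(n) = A·r₁^n + B·r₂^n.
From the initial conditions, A + B = 4 and r₁A + r₂B = 5.
Since r₁ - r₂ = √8: A = (5 - (4)r₂)/√8 = 2 + \frac{17 \sqrt{2}}{4}, and B = 4 - A = 2 - \frac{17 \sqrt{2}}{4}.
So g(n) = \left(2 + \frac{17 \sqrt{2}}{4}\right)\left(-3 + \sqrt{2}\right)^n + \left(2 - \frac{17 \sqrt{2}}{4}\right)\left(-3 - \sqrt{2}\right)^n.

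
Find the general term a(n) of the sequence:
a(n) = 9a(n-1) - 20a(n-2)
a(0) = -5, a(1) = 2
Characteristic equation: x² - 9x + 20 = 0, which factors as (x - (5))(x - (4)) = 0.
Roots r₁ = 5, r₂ = 4 (distinct).
General solution: a(n) = A·(5)^n + B·(4)^n.
From a(0) = -5: A + B = -5.
From a(1) = 2: 5A + 4B = 2.
Solving: A = 22, B = -27.
So a(n) = - 27 \cdot 4^{n} + 22 \cdot 5^{n}.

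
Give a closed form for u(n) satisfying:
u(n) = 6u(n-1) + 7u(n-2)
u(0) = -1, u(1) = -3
Characteristic equation: x² - 6x - 7 = 0, which factors as (x - (7))(x - (-1)) = 0.
Roots r₁ = 7, r₂ = -1 (distinct).
General solution: u(n) = A·(7)^n + B·(-1)^n.
From u(0) = -1: A + B = -1.
From u(1) = -3: 7A - B = -3.
Solving: A = - \frac{1}{2}, B = - \frac{1}{2}.
So u(n) = - \frac{\left(-1\right)^{n}}{2} - \frac{7^{n}}{2}.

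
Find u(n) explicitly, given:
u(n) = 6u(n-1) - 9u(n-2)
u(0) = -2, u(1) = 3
Characteristic equation: x² - 6x + 9 = 0, which is (x - (3))².
Repeated root r = 3.
General solution: u(n) = (A + Bn)·(3)^n.
From u(0) = -2: A = -2.
From u(1) = 3: (A + B)·(3) = 3 ⇒ B = 3.
So u(n) = \left(3 n - 2\right) \cdot (3)^n.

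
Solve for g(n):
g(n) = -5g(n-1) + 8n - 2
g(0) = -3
First-order linear with linear forcing.
Homogeneous solution: g_h(n) = A·(-5)^n.
Try particular g_p(n) = pn + q. Substituting:
  pn + q = -5(p(n-1) + q) + 8n - 2.
Matching the n-coefficient: p = -5p + 8 ⇒ p = \frac{4}{3}.
Matching constants: q = 5p - 5q - 2 ⇒ q = \frac{7}{9}.
General: g(n) = A·(-5)^n + \frac{4 n}{3} + \frac{7}{9}.
Apply g(0) = -3: A + \frac{7}{9} = -3 ⇒ A = - \frac{34}{9}.
So g(n) = - \frac{34 \left(-5\right)^{n}}{9} + \frac{4 n}{3} + \frac{7}{9}.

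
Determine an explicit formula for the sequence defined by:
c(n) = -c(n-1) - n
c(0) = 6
First-order linear with linear forcing.
Homogeneous solution: c_h(n) = A·(-1)^n.
Try particular c_p(n) = pn + q. Substituting:
  pn + q = -(p(n-1) + q) - n.
Matching the n-coefficient: p = -p - 1 ⇒ p = - \frac{1}{2}.
Matching constants: q = p - q ⇒ q = - \frac{1}{4}.
General: c(n) = A·(-1)^n - \frac{n}{2} - \frac{1}{4}.
Apply c(0) = 6: A - \frac{1}{4} = 6 ⇒ A = \frac{25}{4}.
So c(n) = \frac{25 \left(-1\right)^{n}}{4} - \frac{n}{2} - \frac{1}{4}.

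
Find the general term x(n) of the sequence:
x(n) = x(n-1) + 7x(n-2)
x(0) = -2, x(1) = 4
Characteristic equation: x² - x - 7 = 0.
Discriminant Δ = (1)² + 4·(7) = 29.
Roots r₁,₂ = (1 ± √29)/2, so r₁ = \frac{1}{2} + \frac{\sqrt{29}}{2}, r₂ = \frac{1}{2} - \frac{\sqrt{29}}{2}.
General solution: x(n) = A·r₁^n + B·r₂^n.
From the initial conditions, A + B = -2 and r₁A + r₂B = 4.
Since r₁ - r₂ = √29: A = (4 - (-2)r₂)/√29 = -1 + \frac{5 \sqrt{29}}{29}, and B = -2 - A = -1 - \frac{5 \sqrt{29}}{29}.
So x(n) = \left(-1 + \frac{5 \sqrt{29}}{29}\right)\left(\frac{1}{2} + \frac{\sqrt{29}}{2}\right)^n + \left(-1 - \frac{5 \sqrt{29}}{29}\right)\left(\frac{1}{2} - \frac{\sqrt{29}}{2}\right)^n.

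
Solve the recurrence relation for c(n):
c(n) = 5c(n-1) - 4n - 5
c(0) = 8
First-order linear with linear forcing.
Homogeneous solution: c_h(n) = A·(5)^n.
Try particular c_p(n) = pn + q. Substituting:
  pn + q = 5(p(n-1) + q) - 4n - 5.
Matching the n-coefficient: p = 5p - 4 ⇒ p = 1.
Matching constants: q = -5p + 5q - 5 ⇒ q = \frac{5}{2}.
General: c(n) = A·(5)^n + n + \frac{5}{2}.
Apply c(0) = 8: A + \frac{5}{2} = 8 ⇒ A = \frac{11}{2}.
So c(n) = \frac{11 \cdot 5^{n}}{2} + n + \frac{5}{2}.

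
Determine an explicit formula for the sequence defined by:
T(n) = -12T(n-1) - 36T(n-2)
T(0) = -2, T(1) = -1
Characteristic equation: x² + 12x + 36 = 0, which is (x - (-6))².
Repeated root r = -6.
General solution: T(n) = (A + Bn)·(-6)^n.
From T(0) = -2: A = -2.
From T(1) = -1: (A + B)·(-6) = -1 ⇒ B = \frac{13}{6}.
So T(n) = \left(\frac{13 n}{6} - 2\right) \cdot (-6)^n.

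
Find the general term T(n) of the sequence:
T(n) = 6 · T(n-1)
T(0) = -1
Pure geometric recurrence with ratio 6.
By induction T(n) = T(0) · (6)^n = - 6^{n}.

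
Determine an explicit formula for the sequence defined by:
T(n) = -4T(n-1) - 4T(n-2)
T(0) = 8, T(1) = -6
Characteristic equation: x² + 4x + 4 = 0, which is (x - (-2))².
Repeated root r = -2.
General solution: T(n) = (A + Bn)·(-2)^n.
From T(0) = 8: A = 8.
From T(1) = -6: (A + B)·(-2) = -6 ⇒ B = -5.
So T(n) = \left(8 - 5 n\right) \cdot (-2)^n.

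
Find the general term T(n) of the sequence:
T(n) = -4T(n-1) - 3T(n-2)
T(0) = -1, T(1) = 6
Characteristic equation: x² + 4x + 3 = 0, which factors as (x - (-1))(x - (-3)) = 0.
Roots r₁ = -1, r₂ = -3 (distinct).
General solution: T(n) = A·(-1)^n + B·(-3)^n.
From T(0) = -1: A + B = -1.
From T(1) = 6: -A - 3B = 6.
Solving: A = \frac{3}{2}, B = - \frac{5}{2}.
So T(n) = \frac{3 \left(-1\right)^{n}}{2} - \frac{5 \left(-3\right)^{n}}{2}.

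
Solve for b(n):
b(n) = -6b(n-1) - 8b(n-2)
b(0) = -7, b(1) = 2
Characteristic equation: x² + 6x + 8 = 0, which factors as (x - (-2))(x - (-4)) = 0.
Roots r₁ = -2, r₂ = -4 (distinct).
General solution: b(n) = A·(-2)^n + B·(-4)^n.
From b(0) = -7: A + B = -7.
From b(1) = 2: -2A - 4B = 2.
Solving: A = -13, B = 6.
So b(n) = - 13 \left(-2\right)^{n} + 6 \left(-4\right)^{n}.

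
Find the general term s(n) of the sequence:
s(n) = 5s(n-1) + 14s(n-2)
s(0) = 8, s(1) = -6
Characteristic equation: x² - 5x - 14 = 0, which factors as (x - (7))(x - (-2)) = 0.
Roots r₁ = 7, r₂ = -2 (distinct).
General solution: s(n) = A·(7)^n + B·(-2)^n.
From s(0) = 8: A + B = 8.
From s(1) = -6: 7A - 2B = -6.
Solving: A = \frac{10}{9}, B = \frac{62}{9}.
So s(n) = \frac{62 \left(-2\right)^{n}}{9} + \frac{10 \cdot 7^{n}}{9}.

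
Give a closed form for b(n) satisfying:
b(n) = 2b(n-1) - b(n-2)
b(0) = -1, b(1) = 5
Characteristic equation: x² - 2x + 1 = 0, which is (x - (1))².
Repeated root r = 1.
General solution: b(n) = (A + Bn)·(1)^n.
From b(0) = -1: A = -1.
From b(1) = 5: (A + B)·(1) = 5 ⇒ B = 6.
So b(n) = \left(6 n - 1\right) \cdot (1)^n.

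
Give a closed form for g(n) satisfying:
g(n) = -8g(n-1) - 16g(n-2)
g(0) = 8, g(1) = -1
Characteristic equation: x² + 8x + 16 = 0, which is (x - (-4))².
Repeated root r = -4.
General solution: g(n) = (A + Bn)·(-4)^n.
From g(0) = 8: A = 8.
From g(1) = -1: (A + B)·(-4) = -1 ⇒ B = - \frac{31}{4}.
So g(n) = \left(8 - \frac{31 n}{4}\right) \cdot (-4)^n.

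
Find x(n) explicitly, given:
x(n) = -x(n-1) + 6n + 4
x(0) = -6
First-order linear with linear forcing.
Homogeneous solution: x_h(n) = A·(-1)^n.
Try particular x_p(n) = pn + q. Substituting:
  pn + q = -(p(n-1) + q) + 6n + 4.
Matching the n-coefficient: p = -p + 6 ⇒ p = 3.
Matching constants: q = p - q + 4 ⇒ q = \frac{7}{2}.
General: x(n) = A·(-1)^n + 3 n + \frac{7}{2}.
Apply x(0) = -6: A + \frac{7}{2} = -6 ⇒ A = - \frac{19}{2}.
So x(n) = - \frac{19 \left(-1\right)^{n}}{2} + 3 n + \frac{7}{2}.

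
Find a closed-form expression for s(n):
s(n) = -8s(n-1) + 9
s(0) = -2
First-order linear non-homogeneous.
Homogeneous solution: s_h(n) = A·(-8)^n.
Try constant particular solution s_p = K: K = -8K + 9 ⇒ K = 1.
General: s(n) = A·(-8)^n + 1.
Apply s(0) = -2: A + 1 = -2 ⇒ A = -3.
So s(n) = 1 - 3 \left(-8\right)^{n}.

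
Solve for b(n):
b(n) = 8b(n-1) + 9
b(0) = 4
First-order linear non-homogeneous.
Homogeneous solution: b_h(n) = A·(8)^n.
Try constant particular solution b_p = K: K = 8K + 9 ⇒ K = - \frac{9}{7}.
General: b(n) = A·(8)^n - \frac{9}{7}.
Apply b(0) = 4: A - \frac{9}{7} = 4 ⇒ A = \frac{37}{7}.
So b(n) = \frac{37 \cdot 8^{n}}{7} - \frac{9}{7}.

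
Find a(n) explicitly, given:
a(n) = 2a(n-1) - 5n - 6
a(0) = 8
First-order linear with linear forcing.
Homogeneous solution: a_h(n) = A·(2)^n.
Try particular a_p(n) = pn + q. Substituting:
  pn + q = 2(p(n-1) + q) - 5n - 6.
Matching the n-coefficient: p = 2p - 5 ⇒ p = 5.
Matching constants: q = -2p + 2q - 6 ⇒ q = 16.
General: a(n) = A·(2)^n + 5 n + 16.
Apply a(0) = 8: A + 16 = 8 ⇒ A = -8.
So a(n) = - 8 \cdot 2^{n} + 5 n + 16.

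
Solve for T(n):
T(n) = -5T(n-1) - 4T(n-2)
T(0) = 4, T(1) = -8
Characteristic equation: x² + 5x + 4 = 0, which factors as (x - (-4))(x - (-1)) = 0.
Roots r₁ = -4, r₂ = -1 (distinct).
General solution: T(n) = A·(-4)^n + B·(-1)^n.
From T(0) = 4: A + B = 4.
From T(1) = -8: -4A - B = -8.
Solving: A = \frac{4}{3}, B = \frac{8}{3}.
So T(n) = \frac{8 \left(-1\right)^{n}}{3} + \frac{4 \left(-4\right)^{n}}{3}.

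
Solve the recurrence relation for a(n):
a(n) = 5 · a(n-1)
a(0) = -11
Pure geometric recurrence with ratio 5.
By induction a(n) = a(0) · (5)^n = - 11 \cdot 5^{n}.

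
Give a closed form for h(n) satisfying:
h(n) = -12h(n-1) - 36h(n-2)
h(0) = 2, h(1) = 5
Characteristic equation: x² + 12x + 36 = 0, which is (x - (-6))².
Repeated root r = -6.
General solution: h(n) = (A + Bn)·(-6)^n.
From h(0) = 2: A = 2.
From h(1) = 5: (A + B)·(-6) = 5 ⇒ B = - \frac{17}{6}.
So h(n) = \left(2 - \frac{17 n}{6}\right) \cdot (-6)^n.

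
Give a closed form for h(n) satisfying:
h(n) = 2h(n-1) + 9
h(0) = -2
First-order linear non-homogeneous.
Homogeneous solution: h_h(n) = A·(2)^n.
Try constant particular solution h_p = K: K = 2K + 9 ⇒ K = -9.
General: h(n) = A·(2)^n - 9.
Apply h(0) = -2: A - 9 = -2 ⇒ A = 7.
So h(n) = 7 \cdot 2^{n} - 9.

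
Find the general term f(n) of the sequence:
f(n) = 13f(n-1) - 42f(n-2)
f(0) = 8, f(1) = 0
Characteristic equation: x² - 13x + 42 = 0, which factors as (x - (7))(x - (6)) = 0.
Roots r₁ = 7, r₂ = 6 (distinct).
General solution: f(n) = A·(7)^n + B·(6)^n.
From f(0) = 8: A + B = 8.
From f(1) = 0: 7A + 6B = 0.
Solving: A = -48, B = 56.
So f(n) = 56 \cdot 6^{n} - 48 \cdot 7^{n}.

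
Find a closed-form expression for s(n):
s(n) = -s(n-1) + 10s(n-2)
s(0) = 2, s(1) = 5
Characteristic equation: x² + x - 10 = 0.
Discriminant Δ = (-1)² + 4·(10) = 41.
Roots r₁,₂ = (-1 ± √41)/2, so r₁ = - \frac{1}{2} + \frac{\sqrt{41}}{2}, r₂ = - \frac{\sqrt{41}}{2} - \frac{1}{2}.
General solution: s(n) = A·r₁^n + B·r₂^n.
From the initial conditions, A + B = 2 and r₁A + r₂B = 5.
Since r₁ - r₂ = √41: A = (5 - (2)r₂)/√41 = \frac{6 \sqrt{41}}{41} + 1, and B = 2 - A = 1 - \frac{6 \sqrt{41}}{41}.
So s(n) = \left(\frac{6 \sqrt{41}}{41} + 1\right)\left(- \frac{1}{2} + \frac{\sqrt{41}}{2}\right)^n + \left(1 - \frac{6 \sqrt{41}}{41}\right)\left(- \frac{\sqrt{41}}{2} - \frac{1}{2}\right)^n.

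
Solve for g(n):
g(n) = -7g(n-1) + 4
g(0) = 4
First-order linear non-homogeneous.
Homogeneous solution: g_h(n) = A·(-7)^n.
Try constant particular solution g_p = K: K = -7K + 4 ⇒ K = \frac{1}{2}.
General: g(n) = A·(-7)^n + \frac{1}{2}.
Apply g(0) = 4: A + \frac{1}{2} = 4 ⇒ A = \frac{7}{2}.
So g(n) = \frac{7 \left(-7\right)^{n}}{2} + \frac{1}{2}.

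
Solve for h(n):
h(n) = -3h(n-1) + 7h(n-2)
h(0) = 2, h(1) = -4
Characteristic equation: x² + 3x - 7 = 0.
Discriminant Δ = (-3)² + 4·(7) = 37.
Roots r₁,₂ = (-3 ± √37)/2, so r₁ = - \frac{3}{2} + \frac{\sqrt{37}}{2}, r₂ = - \frac{\sqrt{37}}{2} - \frac{3}{2}.
General solution: h(n) = A·r₁^n + B·r₂^n.
From the initial conditions, A + B = 2 and r₁A + r₂B = -4.
Since r₁ - r₂ = √37: A = (-4 - (2)r₂)/√37 = 1 - \frac{\sqrt{37}}{37}, and B = 2 - A = \frac{\sqrt{37}}{37} + 1.
So h(n) = \left(1 - \frac{\sqrt{37}}{37}\right)\left(- \frac{3}{2} + \frac{\sqrt{37}}{2}\right)^n + \left(\frac{\sqrt{37}}{37} + 1\right)\left(- \frac{\sqrt{37}}{2} - \frac{3}{2}\right)^n.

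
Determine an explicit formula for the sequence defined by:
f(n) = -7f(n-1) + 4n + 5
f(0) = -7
First-order linear with linear forcing.
Homogeneous solution: f_h(n) = A·(-7)^n.
Try particular f_p(n) = pn + q. Substituting:
  pn + q = -7(p(n-1) + q) + 4n + 5.
Matching the n-coefficient: p = -7p + 4 ⇒ p = \frac{1}{2}.
Matching constants: q = 7p - 7q + 5 ⇒ q = \frac{17}{16}.
General: f(n) = A·(-7)^n + \frac{n}{2} + \frac{17}{16}.
Apply f(0) = -7: A + \frac{17}{16} = -7 ⇒ A = - \frac{129}{16}.
So f(n) = - \frac{129 \left(-7\right)^{n}}{16} + \frac{n}{2} + \frac{17}{16}.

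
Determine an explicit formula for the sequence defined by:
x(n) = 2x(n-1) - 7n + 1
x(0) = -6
First-order linear with linear forcing.
Homogeneous solution: x_h(n) = A·(2)^n.
Try particular x_p(n) = pn + q. Substituting:
  pn + q = 2(p(n-1) + q) - 7n + 1.
Matching the n-coefficient: p = 2p - 7 ⇒ p = 7.
Matching constants: q = -2p + 2q + 1 ⇒ q = 13.
General: x(n) = A·(2)^n + 7 n + 13.
Apply x(0) = -6: A + 13 = -6 ⇒ A = -19.
So x(n) = - 19 \cdot 2^{n} + 7 n + 13.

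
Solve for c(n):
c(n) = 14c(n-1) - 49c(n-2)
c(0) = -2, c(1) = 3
Characteristic equation: x² - 14x + 49 = 0, which is (x - (7))².
Repeated root r = 7.
General solution: c(n) = (A + Bn)·(7)^n.
From c(0) = -2: A = -2.
From c(1) = 3: (A + B)·(7) = 3 ⇒ B = \frac{17}{7}.
So c(n) = \left(\frac{17 n}{7} - 2\right) \cdot (7)^n.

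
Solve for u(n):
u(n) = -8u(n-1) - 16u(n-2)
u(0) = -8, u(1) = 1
Characteristic equation: x² + 8x + 16 = 0, which is (x - (-4))².
Repeated root r = -4.
General solution: u(n) = (A + Bn)·(-4)^n.
From u(0) = -8: A = -8.
From u(1) = 1: (A + B)·(-4) = 1 ⇒ B = \frac{31}{4}.
So u(n) = \left(\frac{31 n}{4} - 8\right) \cdot (-4)^n.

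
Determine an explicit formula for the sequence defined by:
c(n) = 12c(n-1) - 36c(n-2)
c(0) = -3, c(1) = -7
Characteristic equation: x² - 12x + 36 = 0, which is (x - (6))².
Repeated root r = 6.
General solution: c(n) = (A + Bn)·(6)^n.
From c(0) = -3: A = -3.
From c(1) = -7: (A + B)·(6) = -7 ⇒ B = \frac{11}{6}.
So c(n) = \left(\frac{11 n}{6} - 3\right) \cdot (6)^n.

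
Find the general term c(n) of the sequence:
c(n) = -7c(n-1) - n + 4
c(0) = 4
First-order linear with linear forcing.
Homogeneous solution: c_h(n) = A·(-7)^n.
Try particular c_p(n) = pn + q. Substituting:
  pn + q = -7(p(n-1) + q) - n + 4.
Matching the n-coefficient: p = -7p - 1 ⇒ p = - \frac{1}{8}.
Matching constants: q = 7p - 7q + 4 ⇒ q = \frac{25}{64}.
General: c(n) = A·(-7)^n - \frac{n}{8} + \frac{25}{64}.
Apply c(0) = 4: A + \frac{25}{64} = 4 ⇒ A = \frac{231}{64}.
So c(n) = \frac{231 \left(-7\right)^{n}}{64} - \frac{n}{8} + \frac{25}{64}.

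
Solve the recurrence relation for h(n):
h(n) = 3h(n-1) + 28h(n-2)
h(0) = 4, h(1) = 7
Characteristic equation: x² - 3x - 28 = 0, which factors as (x - (7))(x - (-4)) = 0.
Roots r₁ = 7, r₂ = -4 (distinct).
General solution: h(n) = A·(7)^n + B·(-4)^n.
From h(0) = 4: A + B = 4.
From h(1) = 7: 7A - 4B = 7.
Solving: A = \frac{23}{11}, B = \frac{21}{11}.
So h(n) = \frac{21 \left(-4\right)^{n}}{11} + \frac{23 \cdot 7^{n}}{11}.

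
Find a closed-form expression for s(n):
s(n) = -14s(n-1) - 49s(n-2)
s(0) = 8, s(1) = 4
Characteristic equation: x² + 14x + 49 = 0, which is (x - (-7))².
Repeated root r = -7.
General solution: s(n) = (A + Bn)·(-7)^n.
From s(0) = 8: A = 8.
From s(1) = 4: (A + B)·(-7) = 4 ⇒ B = - \frac{60}{7}.
So s(n) = \left(8 - \frac{60 n}{7}\right) \cdot (-7)^n.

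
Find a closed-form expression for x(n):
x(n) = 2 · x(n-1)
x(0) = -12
Pure geometric recurrence with ratio 2.
By induction x(n) = x(0) · (2)^n = - 12 \cdot 2^{n}.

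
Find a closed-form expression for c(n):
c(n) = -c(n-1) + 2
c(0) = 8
First-order linear non-homogeneous.
Homogeneous solution: c_h(n) = A·(-1)^n.
Try constant particular solution c_p = K: K = -K + 2 ⇒ K = 1.
General: c(n) = A·(-1)^n + 1.
Apply c(0) = 8: A + 1 = 8 ⇒ A = 7.
So c(n) = 7 \left(-1\right)^{n} + 1.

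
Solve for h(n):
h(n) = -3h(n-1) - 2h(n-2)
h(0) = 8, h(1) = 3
Characteristic equation: x² + 3x + 2 = 0, which factors as (x - (-1))(x - (-2)) = 0.
Roots r₁ = -1, r₂ = -2 (distinct).
General solution: h(n) = A·(-1)^n + B·(-2)^n.
From h(0) = 8: A + B = 8.
From h(1) = 3: -A - 2B = 3.
Solving: A = 19, B = -11.
So h(n) = 19 \left(-1\right)^{n} - 11 \left(-2\right)^{n}.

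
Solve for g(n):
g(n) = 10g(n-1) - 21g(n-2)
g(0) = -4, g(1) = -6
Characteristic equation: x² - 10x + 21 = 0, which factors as (x - (3))(x - (7)) = 0.
Roots r₁ = 3, r₂ = 7 (distinct).
General solution: g(n) = A·(3)^n + B·(7)^n.
From g(0) = -4: A + B = -4.
From g(1) = -6: 3A + 7B = -6.
Solving: A = - \frac{11}{2}, B = \frac{3}{2}.
So g(n) = - \frac{11 \cdot 3^{n}}{2} + \frac{3 \cdot 7^{n}}{2}.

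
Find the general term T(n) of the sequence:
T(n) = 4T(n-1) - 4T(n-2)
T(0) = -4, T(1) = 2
Characteristic equation: x² - 4x + 4 = 0, which is (x - (2))².
Repeated root r = 2.
General solution: T(n) = (A + Bn)·(2)^n.
From T(0) = -4: A = -4.
From T(1) = 2: (A + B)·(2) = 2 ⇒ B = 5.
So T(n) = \left(5 n - 4\right) \cdot (2)^n.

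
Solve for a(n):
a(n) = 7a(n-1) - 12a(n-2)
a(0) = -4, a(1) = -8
Characteristic equation: x² - 7x + 12 = 0, which factors as (x - (4))(x - (3)) = 0.
Roots r₁ = 4, r₂ = 3 (distinct).
General solution: a(n) = A·(4)^n + B·(3)^n.
From a(0) = -4: A + B = -4.
From a(1) = -8: 4A + 3B = -8.
Solving: A = 4, B = -8.
So a(n) = - 8 \cdot 3^{n} + 4 \cdot 4^{n}.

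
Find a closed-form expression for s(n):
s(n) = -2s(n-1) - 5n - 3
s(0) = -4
First-order linear with linear forcing.
Homogeneous solution: s_h(n) = A·(-2)^n.
Try particular s_p(n) = pn + q. Substituting:
  pn + q = -2(p(n-1) + q) - 5n - 3.
Matching the n-coefficient: p = -2p - 5 ⇒ p = - \frac{5}{3}.
Matching constants: q = 2p - 2q - 3 ⇒ q = - \frac{19}{9}.
General: s(n) = A·(-2)^n - \frac{5 n}{3} - \frac{19}{9}.
Apply s(0) = -4: A - \frac{19}{9} = -4 ⇒ A = - \frac{17}{9}.
So s(n) = - \frac{17 \left(-2\right)^{n}}{9} - \frac{5 n}{3} - \frac{19}{9}.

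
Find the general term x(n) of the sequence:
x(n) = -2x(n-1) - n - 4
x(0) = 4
First-order linear with linear forcing.
Homogeneous solution: x_h(n) = A·(-2)^n.
Try particular x_p(n) = pn + q. Substituting:
  pn + q = -2(p(n-1) + q) - n - 4.
Matching the n-coefficient: p = -2p - 1 ⇒ p = - \frac{1}{3}.
Matching constants: q = 2p - 2q - 4 ⇒ q = - \frac{14}{9}.
General: x(n) = A·(-2)^n - \frac{n}{3} - \frac{14}{9}.
Apply x(0) = 4: A - \frac{14}{9} = 4 ⇒ A = \frac{50}{9}.
So x(n) = \frac{50 \left(-2\right)^{n}}{9} - \frac{n}{3} - \frac{14}{9}.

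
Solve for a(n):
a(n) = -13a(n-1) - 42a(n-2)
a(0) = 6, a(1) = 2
Characteristic equation: x² + 13x + 42 = 0, which factors as (x - (-6))(x - (-7)) = 0.
Roots r₁ = -6, r₂ = -7 (distinct).
General solution: a(n) = A·(-6)^n + B·(-7)^n.
From a(0) = 6: A + B = 6.
From a(1) = 2: -6A - 7B = 2.
Solving: A = 44, B = -38.
So a(n) = 44 \left(-6\right)^{n} - 38 \left(-7\right)^{n}.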